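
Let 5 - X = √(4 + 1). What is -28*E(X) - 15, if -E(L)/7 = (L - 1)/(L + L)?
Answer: 117/2 - 49*√5/10 ≈ 47.543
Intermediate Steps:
X = 5 - √5 (X = 5 - √(4 + 1) = 5 - √5 ≈ 2.7639)
E(L) = -7*(-1 + L)/(2*L) (E(L) = -7*(L - 1)/(L + L) = -7*(-1 + L)/(2*L))
-28*E(X) - 15 = -98*(1 - (5 - √5))/(5 - √5) - 15 = -98*(1 + (-5 + √5))/(5 - √5) - 15 = -98*(-4 + √5)/(5 - √5) - 15 = -15 - 98*(-4 + √5)/(5 - √5)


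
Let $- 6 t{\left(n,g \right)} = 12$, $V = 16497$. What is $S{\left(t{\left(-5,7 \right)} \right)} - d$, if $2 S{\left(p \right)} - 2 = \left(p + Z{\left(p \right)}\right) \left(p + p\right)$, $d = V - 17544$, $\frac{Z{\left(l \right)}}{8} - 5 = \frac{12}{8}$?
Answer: $948$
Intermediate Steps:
$t{\left(n,g \right)} = -2$ ($t{\left(n,g \right)} = \left(- \frac{1}{6}\right) 12 = -2$)
$Z{\left(l \right)} = 52$ ($Z{\left(l \right)} = 40 + 8 \cdot \frac{12}{8} = 40 + 8 \cdot 12 \cdot \frac{1}{8} = 40 + 8 \cdot \frac{3}{2} = 40 + 12 = 52$)
$d = -1047$ ($d = 16497 - 17544 = -1047$)
$S{\left(p \right)} = 1 + p \left(52 + p\right)$ ($S{\left(p \right)} = 1 + \frac{\left(p + 52\right) \left(p + p\right)}{2} = 1 + \frac{\left(52 + p\right) 2 p}{2} = 1 + \frac{2 p \left(52 + p\right)}{2} = 1 + p \left(52 + p\right)$)
$S{\left(t{\left(-5,7 \right)} \right)} - d = \left(1 + \left(-2\right)^{2} + 52 \left(-2\right)\right) - -1047 = \left(1 + 4 - 104\right) + 1047 = -99 + 1047 = 948$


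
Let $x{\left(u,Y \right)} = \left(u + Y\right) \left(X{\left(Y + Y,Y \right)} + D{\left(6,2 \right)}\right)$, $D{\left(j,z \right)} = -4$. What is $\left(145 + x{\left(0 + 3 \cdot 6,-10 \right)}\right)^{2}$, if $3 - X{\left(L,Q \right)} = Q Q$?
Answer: $439569$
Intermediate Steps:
$X{\left(L,Q \right)} = 3 - Q^{2}$ ($X{\left(L,Q \right)} = 3 - Q Q = 3 - Q^{2}$)
$x{\left(u,Y \right)} = \left(-1 - Y^{2}\right) \left(Y + u\right)$ ($x{\left(u,Y \right)} = \left(u + Y\right) \left(\left(3 - Y^{2}\right) - 4\right) = \left(Y + u\right) \left(-1 - Y^{2}\right) = \left(-1 - Y^{2}\right) \left(Y + u\right)$)
$\left(145 + x{\left(0 + 3 \cdot 6,-10 \right)}\right)^{2} = \left(145 - \left(-1010 + 18 + \left(0 + 3 \cdot 6\right) \left(-10\right)^{2}\right)\right)^{2} = \left(145 - \left(-992 + \left(0 + 18\right) 100\right)\right)^{2} = \left(145 + \left(10 - 18 + 1000 - 18 \cdot 100\right)\right)^{2} = \left(145 + \left(10 - 18 + 1000 - 1800\right)\right)^{2} = \left(145 - 808\right)^{2} = \left(-663\right)^{2} = 439569$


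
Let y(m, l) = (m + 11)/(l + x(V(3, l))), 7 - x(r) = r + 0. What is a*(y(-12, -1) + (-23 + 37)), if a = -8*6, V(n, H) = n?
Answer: -656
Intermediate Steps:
a = -48
x(r) = 7 - r (x(r) = 7 - (r + 0) = 7 - r)
y(m, l) = (11 + m)/(4 + l) (y(m, l) = (m + 11)/(l + (7 - 1*3)) = (11 + m)/(l + (7 - 3)) = (11 + m)/(l + 4) = (11 + m)/(4 + l))
a*(y(-12, -1) + (-23 + 37)) = -48*((11 - 12)/(4 - 1) + (-23 + 37)) = -48*(-1/3 + 14) = -48*((⅓)*(-1) + 14) = -48*(-⅓ + 14) = -48*41/3 = -656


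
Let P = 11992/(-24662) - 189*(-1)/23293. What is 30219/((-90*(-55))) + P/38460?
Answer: 112397269076371/18411185510300 ≈ 6.1048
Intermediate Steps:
P = -137334269/287225983 (P = 11992*(-1/24662) + 189*(1/23293) = -5996/12331 + 189/23293 = -137334269/287225983 ≈ -0.47814)
30219/((-90*(-55))) + P/38460 = 30219/((-90*(-55))) - 137334269/287225983/38460 = 30219/4950 - 137334269/287225983*1/38460 = 30219*(1/4950) - 137334269/11046711306180 = 10073/1650 - 137334269/11046711306180 = 112397269076371/18411185510300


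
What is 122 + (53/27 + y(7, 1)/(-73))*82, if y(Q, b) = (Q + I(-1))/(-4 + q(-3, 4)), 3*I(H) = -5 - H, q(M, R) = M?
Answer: 3916586/13797 ≈ 283.87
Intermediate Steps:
I(H) = -5/3 - H/3 (I(H) = (-5 - H)/3 = -5/3 - H/3)
y(Q, b) = 4/21 - Q/7 (y(Q, b) = (Q + (-5/3 - 1/3*(-1)))/(-4 - 3) = (Q + (-5/3 + 1/3))/(-7) = (Q - 4/3)*(-1/7) = (-4/3 + Q)*(-1/7) = 4/21 - Q/7)
122 + (53/27 + y(7, 1)/(-73))*82 = 122 + (53/27 + (4/21 - 1/7*7)/(-73))*82 = 122 + (53*(1/27) + (4/21 - 1)*(-1/73))*82 = 122 + (53/27 - 17/21*(-1/73))*82 = 122 + (53/27 + 17/1533)*82 = 122 + (27236/13797)*82 = 122 + 2233352/13797 = 3916586/13797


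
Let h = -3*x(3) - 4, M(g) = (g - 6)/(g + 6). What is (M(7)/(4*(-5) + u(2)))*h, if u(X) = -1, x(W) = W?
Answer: 1/21 ≈ 0.047619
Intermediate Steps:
M(g) = (-6 + g)/(6 + g)
h = -13 (h = -3*3 - 4 = -9 - 4 = -13)
(M(7)/(4*(-5) + u(2)))*h = (((-6 + 7)/(6 + 7))/(4*(-5) - 1))*(-13) = ((1/13)/(-20 - 1))*(-13) = (((1/13)*1)/(-21))*(-13) = ((1/13)*(-1/21))*(-13) = -1/273*(-13) = 1/21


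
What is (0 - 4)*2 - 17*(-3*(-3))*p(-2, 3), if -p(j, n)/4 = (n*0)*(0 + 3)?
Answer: -8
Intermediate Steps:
p(j, n) = 0 (p(j, n) = -4*n*0*(0 + 3) = -0*3 = -4*0 = 0)
(0 - 4)*2 - 17*(-3*(-3))*p(-2, 3) = (0 - 4)*2 - 17*(-3*(-3))*0 = -4*2 - 153*0 = -8 - 17*0 = -8 + 0 = -8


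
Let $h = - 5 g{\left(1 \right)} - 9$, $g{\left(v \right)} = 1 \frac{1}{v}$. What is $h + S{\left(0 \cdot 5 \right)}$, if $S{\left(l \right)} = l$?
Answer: $-14$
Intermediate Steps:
$g{\left(v \right)} = \frac{1}{v}$
$h = -14$ ($h = - \frac{5}{1} - 9 = \left(-5\right) 1 - 9 = -5 - 9 = -14$)
$h + S{\left(0 \cdot 5 \right)} = -14 + 0 \cdot 5 = -14 + 0 = -14$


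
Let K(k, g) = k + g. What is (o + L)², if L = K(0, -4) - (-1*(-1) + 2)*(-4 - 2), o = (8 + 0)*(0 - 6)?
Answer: 1156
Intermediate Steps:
K(k, g) = g + k
o = -48 (o = 8*(-6) = -48)
L = 14 (L = (-4 + 0) - (-1*(-1) + 2)*(-4 - 2) = -4 - (1 + 2)*(-6) = -4 - 3*(-6) = -4 - 1*(-18) = -4 + 18 = 14)
(o + L)² = (-48 + 14)² = (-34)² = 1156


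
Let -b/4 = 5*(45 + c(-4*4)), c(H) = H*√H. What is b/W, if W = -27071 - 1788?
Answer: 900/28859 - 1280*I/28859 ≈ 0.031186 - 0.044354*I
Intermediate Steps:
c(H) = H^(3/2)
W = -28859
b = -900 + 1280*I (b = -20*(45 + (-4*4)^(3/2)) = -20*(45 + (-16)^(3/2)) = -20*(45 - 64*I) = -4*(225 - 320*I) = -900 + 1280*I ≈ -900.0 + 1280.0*I)
b/W = (-900 + 1280*I)/(-28859) = (-900 + 1280*I)*(-1/28859) = 900/28859 - 1280*I/28859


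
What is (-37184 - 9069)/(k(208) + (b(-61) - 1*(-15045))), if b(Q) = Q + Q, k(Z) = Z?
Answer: -46253/15131 ≈ -3.0568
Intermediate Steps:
b(Q) = 2*Q
(-37184 - 9069)/(k(208) + (b(-61) - 1*(-15045))) = (-37184 - 9069)/(208 + (2*(-61) - 1*(-15045))) = -46253/(208 + (-122 + 15045)) = -46253/(208 + 14923) = -46253/15131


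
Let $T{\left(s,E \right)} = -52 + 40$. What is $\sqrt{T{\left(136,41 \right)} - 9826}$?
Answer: $i \sqrt{9838} \approx 99.187 i$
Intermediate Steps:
$T{\left(s,E \right)} = -12$
$\sqrt{T{\left(136,41 \right)} - 9826} = \sqrt{-12 - 9826} = \sqrt{-9838} = i \sqrt{9838}$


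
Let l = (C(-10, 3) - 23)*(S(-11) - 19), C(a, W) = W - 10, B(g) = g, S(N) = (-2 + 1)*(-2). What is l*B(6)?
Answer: 3060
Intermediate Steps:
S(N) = 2 (S(N) = -1*(-2) = 2)
C(a, W) = -10 + W
l = 510 (l = ((-10 + 3) - 23)*(2 - 19) = (-7 - 23)*(-17) = -30*(-17) = 510)
l*B(6) = 510*6 = 3060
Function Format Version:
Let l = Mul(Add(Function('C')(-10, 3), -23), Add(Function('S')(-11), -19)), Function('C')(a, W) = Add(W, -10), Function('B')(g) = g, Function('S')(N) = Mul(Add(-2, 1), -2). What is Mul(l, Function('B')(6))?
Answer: 3060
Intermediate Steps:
Function('S')(N) = 2 (Function('S')(N) = Mul(-1, -2) = 2)
Function('C')(a, W) = Add(-10, W)
l = 510 (l = Mul(Add(Add(-10, 3), -23), Add(2, -19)) = Mul(Add(-7, -23), -17) = Mul(-30, -17) = 510)
Mul(l, Function('B')(6)) = Mul(510, 6) = 3060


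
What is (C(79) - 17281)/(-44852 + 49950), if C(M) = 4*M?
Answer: -16965/5098 ≈ -3.3278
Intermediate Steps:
(C(79) - 17281)/(-44852 + 49950) = (4*79 - 17281)/(-44852 + 49950) = (316 - 17281)/5098 = -16965*1/5098 = -16965/5098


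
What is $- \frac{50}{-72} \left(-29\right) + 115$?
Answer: $\frac{3415}{36} \approx 94.861$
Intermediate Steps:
$- \frac{50}{-72} \left(-29\right) + 115 = \left(-50\right) \left(- \frac{1}{72}\right) \left(-29\right) + 115 = \frac{25}{36} \left(-29\right) + 115 = - \frac{725}{36} + 115 = \frac{3415}{36}$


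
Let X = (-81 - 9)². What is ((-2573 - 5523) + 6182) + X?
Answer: 6186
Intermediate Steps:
X = 8100 (X = (-90)² = 8100)
((-2573 - 5523) + 6182) + X = ((-2573 - 5523) + 6182) + 8100 = (-8096 + 6182) + 8100 = -1914 + 8100 = 6186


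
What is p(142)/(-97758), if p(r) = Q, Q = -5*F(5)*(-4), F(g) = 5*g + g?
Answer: -100/16293 ≈ -0.0061376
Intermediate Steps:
F(g) = 6*g
Q = 600 (Q = -30*5*(-4) = -5*30*(-4) = -150*(-4) = 600)
p(r) = 600
p(142)/(-97758) = 600/(-97758) = 600*(-1/97758) = -100/16293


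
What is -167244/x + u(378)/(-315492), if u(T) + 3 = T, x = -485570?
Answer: 8763675883/25532241740 ≈ 0.34324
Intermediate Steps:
u(T) = -3 + T
-167244/x + u(378)/(-315492) = -167244/(-485570) + (-3 + 378)/(-315492) = -167244*(-1/485570) + 375*(-1/315492) = 83622/242785 - 125/105164 = 8763675883/25532241740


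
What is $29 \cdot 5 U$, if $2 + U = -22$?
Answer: $-3480$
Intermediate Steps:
$U = -24$ ($U = -2 - 22 = -24$)
$29 \cdot 5 U = 29 \cdot 5 \left(-24\right) = 145 \left(-24\right) = -3480$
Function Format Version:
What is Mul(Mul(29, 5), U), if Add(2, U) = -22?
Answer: -3480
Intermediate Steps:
U = -24 (U = Add(-2, -22) = -24)
Mul(Mul(29, 5), U) = Mul(Mul(29, 5), -24) = Mul(145, -24) = -3480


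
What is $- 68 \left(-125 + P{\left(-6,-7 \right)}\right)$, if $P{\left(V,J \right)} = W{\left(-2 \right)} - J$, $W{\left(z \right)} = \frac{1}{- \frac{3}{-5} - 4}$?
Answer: $8044$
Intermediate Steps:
$W{\left(z \right)} = - \frac{5}{17}$ ($W{\left(z \right)} = \frac{1}{\left(-3\right) \left(- \frac{1}{5}\right) - 4} = \frac{1}{\frac{3}{5} - 4} = \frac{1}{- \frac{17}{5}} = - \frac{5}{17}$)
$P{\left(V,J \right)} = - \frac{5}{17} - J$
$- 68 \left(-125 + P{\left(-6,-7 \right)}\right) = - 68 \left(-125 - - \frac{114}{17}\right) = - 68 \left(-125 + \left(- \frac{5}{17} + 7\right)\right) = - 68 \left(-125 + \frac{114}{17}\right) = \left(-68\right) \left(- \frac{2011}{17}\right) = 8044$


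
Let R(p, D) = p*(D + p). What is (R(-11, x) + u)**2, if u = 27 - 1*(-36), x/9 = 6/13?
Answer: 3232804/169 ≈ 19129.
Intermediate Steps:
x = 54/13 (x = 9*(6/13) = 54/13 ≈ 4.1538)
u = 63 (u = 27 + 36 = 63)
(R(-11, x) + u)**2 = (-11*(54/13 - 11) + 63)**2 = (-11*(-89/13) + 63)**2 = (979/13 + 63)**2 = (1798/13)**2 = 3232804/169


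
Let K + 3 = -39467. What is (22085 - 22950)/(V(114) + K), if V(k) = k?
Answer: 865/39356 ≈ 0.021979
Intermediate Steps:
K = -39470 (K = -3 - 39467 = -39470)
(22085 - 22950)/(V(114) + K) = (22085 - 22950)/(114 - 39470) = -865/(-39356) = -865*(-1/39356) = 865/39356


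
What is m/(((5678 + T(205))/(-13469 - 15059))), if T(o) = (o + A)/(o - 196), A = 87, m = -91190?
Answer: 11706607440/25697 ≈ 4.5556e+5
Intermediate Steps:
T(o) = (87 + o)/(-196 + o) (T(o) = (o + 87)/(o - 196) = (87 + o)/(-196 + o))
m/(((5678 + T(205))/(-13469 - 15059))) = -91190*(-13469 - 15059)/(5678 + (87 + 205)/(-196 + 205)) = -91190*(-28528/(5678 + 292/9)) = -91190/((51394/9)*(-1/28528)) = -91190/(-25697/128376) = -91190*(-128376/25697) = 11706607440/25697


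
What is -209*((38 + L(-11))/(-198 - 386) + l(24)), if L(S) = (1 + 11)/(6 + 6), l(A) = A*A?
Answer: -70296105/584 ≈ -1.2037e+5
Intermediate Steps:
l(A) = A**2
L(S) = 1 (L(S) = 12/12 = 12*(1/12) = 1)
-209*((38 + L(-11))/(-198 - 386) + l(24)) = -209*((38 + 1)/(-198 - 386) + 24**2) = -209*(39/(-584) + 576) = -209*(39*(-1/584) + 576) = -209*(-39/584 + 576) = -209*336345/584 = -70296105/584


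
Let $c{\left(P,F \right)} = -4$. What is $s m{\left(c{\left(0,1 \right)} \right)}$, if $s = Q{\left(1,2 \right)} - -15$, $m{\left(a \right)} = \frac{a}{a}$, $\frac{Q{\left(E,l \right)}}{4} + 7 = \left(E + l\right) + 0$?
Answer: $-1$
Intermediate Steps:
$Q{\left(E,l \right)} = -28 + 4 E + 4 l$ ($Q{\left(E,l \right)} = -28 + 4 \left(\left(E + l\right) + 0\right) = -28 + 4 \left(E + l\right) = -28 + \left(4 E + 4 l\right) = -28 + 4 E + 4 l$)
$m{\left(a \right)} = 1$
$s = -1$ ($s = \left(-28 + 4 \cdot 1 + 4 \cdot 2\right) - -15 = \left(-28 + 4 + 8\right) + 15 = -16 + 15 = -1$)
$s m{\left(c{\left(0,1 \right)} \right)} = \left(-1\right) 1 = -1$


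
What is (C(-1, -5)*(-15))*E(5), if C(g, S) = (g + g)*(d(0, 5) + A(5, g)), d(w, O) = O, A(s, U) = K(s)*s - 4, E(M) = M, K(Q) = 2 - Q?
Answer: -2100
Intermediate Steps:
A(s, U) = -4 + s*(2 - s) (A(s, U) = (2 - s)*s - 4 = s*(2 - s) - 4 = -4 + s*(2 - s))
C(g, S) = -28*g (C(g, S) = (g + g)*(5 + (-4 - 1*5*(-2 + 5))) = (2*g)*(5 + (-4 - 1*5*3)) = (2*g)*(5 + (-4 - 15)) = (2*g)*(5 - 19) = (2*g)*(-14) = -28*g)
(C(-1, -5)*(-15))*E(5) = (-28*(-1)*(-15))*5 = (28*(-15))*5 = -420*5 = -2100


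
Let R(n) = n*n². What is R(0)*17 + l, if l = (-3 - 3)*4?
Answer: -24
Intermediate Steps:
l = -24 (l = -6*4 = -24)
R(n) = n³
R(0)*17 + l = 0³*17 - 24 = 0*17 - 24 = 0 - 24 = -24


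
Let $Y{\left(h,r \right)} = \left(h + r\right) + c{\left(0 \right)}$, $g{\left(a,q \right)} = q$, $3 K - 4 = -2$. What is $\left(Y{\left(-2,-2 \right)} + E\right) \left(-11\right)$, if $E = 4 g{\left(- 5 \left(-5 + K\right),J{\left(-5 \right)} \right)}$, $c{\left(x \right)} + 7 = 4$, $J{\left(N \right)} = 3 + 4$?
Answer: $-231$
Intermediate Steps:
$J{\left(N \right)} = 7$
$K = \frac{2}{3}$ ($K = \frac{4}{3} + \frac{1}{3} \left(-2\right) = \frac{4}{3} - \frac{2}{3} = \frac{2}{3} \approx 0.66667$)
$c{\left(x \right)} = -3$ ($c{\left(x \right)} = -7 + 4 = -3$)
$Y{\left(h,r \right)} = -3 + h + r$ ($Y{\left(h,r \right)} = \left(h + r\right) - 3 = -3 + h + r$)
$E = 28$ ($E = 4 \cdot 7 = 28$)
$\left(Y{\left(-2,-2 \right)} + E\right) \left(-11\right) = \left(\left(-3 - 2 - 2\right) + 28\right) \left(-11\right) = \left(-7 + 28\right) \left(-11\right) = 21 \left(-11\right) = -231$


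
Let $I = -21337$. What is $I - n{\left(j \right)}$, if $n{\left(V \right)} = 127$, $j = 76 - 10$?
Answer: $-21464$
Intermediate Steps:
$j = 66$ ($j = 76 - 10 = 66$)
$I - n{\left(j \right)} = -21337 - 127 = -21464$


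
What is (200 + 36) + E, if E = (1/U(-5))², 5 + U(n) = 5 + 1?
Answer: 237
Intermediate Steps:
U(n) = 1 (U(n) = -5 + (5 + 1) = -5 + 6 = 1)
E = 1 (E = (1/1)² = 1² = 1)
(200 + 36) + E = (200 + 36) + 1 = 236 + 1 = 237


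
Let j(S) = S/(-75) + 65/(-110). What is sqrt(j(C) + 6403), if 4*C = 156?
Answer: sqrt(77462858)/110 ≈ 80.012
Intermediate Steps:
C = 39 (C = (1/4)*156 = 39)
j(S) = -13/22 - S/75 (j(S) = S*(-1/75) + 65*(-1/110) = -S/75 - 13/22 = -13/22 - S/75)
sqrt(j(C) + 6403) = sqrt((-13/22 - 1/75*39) + 6403) = sqrt((-13/22 - 13/25) + 6403) = sqrt(-611/550 + 6403) = sqrt(3521039/550) = sqrt(77462858)/110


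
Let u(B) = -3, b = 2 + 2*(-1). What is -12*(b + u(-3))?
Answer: 36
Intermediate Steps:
b = 0 (b = 2 - 2 = 0)
-12*(b + u(-3)) = -12*(0 - 3) = -12*(-3) = 36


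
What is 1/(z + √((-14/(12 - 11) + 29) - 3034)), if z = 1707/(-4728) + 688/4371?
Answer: -9663538524456/143265994138977625 - 47454132580416*I*√3019/143265994138977625 ≈ -6.7452e-5 - 0.0182*I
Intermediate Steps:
z = -1402811/6888696 (z = 1707*(-1/4728) + 688*(1/4371) = -569/1576 + 688/4371 = -1402811/6888696 ≈ -0.20364)
1/(z + √((-14/(12 - 11) + 29) - 3034)) = 1/(-1402811/6888696 + √((-14/(12 - 11) + 29) - 3034)) = 1/(-1402811/6888696 + √((-14/1 + 29) - 3034)) = 1/(-1402811/6888696 + √((1*(-14) + 29) - 3034)) = 1/(-1402811/6888696 + √((-14 + 29) - 3034)) = 1/(-1402811/6888696 + √(15 - 3034)) = 1/(-1402811/6888696 + √(-3019)) = 1/(-1402811/6888696 + I*√3019)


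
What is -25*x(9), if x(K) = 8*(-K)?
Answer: 1800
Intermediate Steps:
x(K) = -8*K
-25*x(9) = -(-200)*9 = -25*(-72) = 1800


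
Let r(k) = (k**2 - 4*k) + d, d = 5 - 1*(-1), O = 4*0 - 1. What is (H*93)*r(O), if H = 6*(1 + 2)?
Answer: 18414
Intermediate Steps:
H = 18 (H = 6*3 = 18)
O = -1 (O = 0 - 1 = -1)
d = 6 (d = 5 + 1 = 6)
r(k) = 6 + k**2 - 4*k (r(k) = (k**2 - 4*k) + 6 = 6 + k**2 - 4*k)
(H*93)*r(O) = (18*93)*(6 + (-1)**2 - 4*(-1)) = 1674*(6 + 1 + 4) = 1674*11 = 18414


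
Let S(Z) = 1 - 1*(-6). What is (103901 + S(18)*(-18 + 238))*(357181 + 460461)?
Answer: 86212990122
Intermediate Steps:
S(Z) = 7 (S(Z) = 1 + 6 = 7)
(103901 + S(18)*(-18 + 238))*(357181 + 460461) = (103901 + 7*(-18 + 238))*(357181 + 460461) = (103901 + 7*220)*817642 = (103901 + 1540)*817642 = 105441*817642 = 86212990122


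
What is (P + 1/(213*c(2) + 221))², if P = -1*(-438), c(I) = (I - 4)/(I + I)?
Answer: 10060892416/52441 ≈ 1.9185e+5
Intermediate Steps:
c(I) = (-4 + I)/(2*I) (c(I) = (-4 + I)/((2*I)) = (-4 + I)*(1/(2*I)) = (-4 + I)/(2*I))
P = 438
(P + 1/(213*c(2) + 221))² = (438 + 1/(213*((½)*(-4 + 2)/2) + 221))² = (438 + 1/(213*((½)*(½)*(-2)) + 221))² = (438 + 1/(213*(-½) + 221))² = (438 + 1/(-213/2 + 221))² = (438 + 1/(229/2))² = (438 + 2/229)² = (100304/229)² = 10060892416/52441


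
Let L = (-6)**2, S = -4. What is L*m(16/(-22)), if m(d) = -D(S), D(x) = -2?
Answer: 72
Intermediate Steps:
L = 36
m(d) = 2 (m(d) = -1*(-2) = 2)
L*m(16/(-22)) = 36*2 = 72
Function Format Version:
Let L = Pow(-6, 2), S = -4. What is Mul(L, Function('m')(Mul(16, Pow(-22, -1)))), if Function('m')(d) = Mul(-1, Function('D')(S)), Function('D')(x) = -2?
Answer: 72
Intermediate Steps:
L = 36
Function('m')(d) = 2 (Function('m')(d) = Mul(-1, -2) = 2)
Mul(L, Function('m')(Mul(16, Pow(-22, -1)))) = Mul(36, 2) = 72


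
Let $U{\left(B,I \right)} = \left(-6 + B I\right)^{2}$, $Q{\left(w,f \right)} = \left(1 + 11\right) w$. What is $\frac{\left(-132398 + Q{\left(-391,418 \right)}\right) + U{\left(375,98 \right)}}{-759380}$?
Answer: $- \frac{674992223}{379690} \approx -1777.7$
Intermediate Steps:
$Q{\left(w,f \right)} = 12 w$
$\frac{\left(-132398 + Q{\left(-391,418 \right)}\right) + U{\left(375,98 \right)}}{-759380} = \frac{\left(-132398 + 12 \left(-391\right)\right) + \left(-6 + 375 \cdot 98\right)^{2}}{-759380} = \left(\left(-132398 - 4692\right) + \left(-6 + 36750\right)^{2}\right) \left(- \frac{1}{759380}\right) = \left(-137090 + 36744^{2}\right) \left(- \frac{1}{759380}\right) = \left(-137090 + 1350121536\right) \left(- \frac{1}{759380}\right) = 1349984446 \left(- \frac{1}{759380}\right) = - \frac{674992223}{379690}$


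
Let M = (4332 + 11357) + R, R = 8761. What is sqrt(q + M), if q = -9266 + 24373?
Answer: sqrt(39557) ≈ 198.89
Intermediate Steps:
M = 24450 (M = (4332 + 11357) + 8761 = 15689 + 8761 = 24450)
q = 15107
sqrt(q + M) = sqrt(15107 + 24450) = sqrt(39557)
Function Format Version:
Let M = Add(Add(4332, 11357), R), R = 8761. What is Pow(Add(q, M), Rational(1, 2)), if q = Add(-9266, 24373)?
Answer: Pow(39557, Rational(1, 2)) ≈ 198.89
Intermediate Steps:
M = 24450 (M = Add(Add(4332, 11357), 8761) = Add(15689, 8761) = 24450)
q = 15107
Pow(Add(q, M), Rational(1, 2)) = Pow(Add(15107, 24450), Rational(1, 2)) = Pow(39557, Rational(1, 2))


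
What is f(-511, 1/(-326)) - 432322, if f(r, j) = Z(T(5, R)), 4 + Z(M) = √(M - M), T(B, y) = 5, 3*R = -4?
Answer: -432326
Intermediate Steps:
R = -4/3 (R = (⅓)*(-4) = -4/3 ≈ -1.3333)
Z(M) = -4 (Z(M) = -4 + √(M - M) = -4 + √0 = -4 + 0 = -4)
f(r, j) = -4
f(-511, 1/(-326)) - 432322 = -4 - 432322 = -432326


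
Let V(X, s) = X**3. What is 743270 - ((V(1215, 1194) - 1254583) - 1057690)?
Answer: -1790557832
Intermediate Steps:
743270 - ((V(1215, 1194) - 1254583) - 1057690) = 743270 - ((1215**3 - 1254583) - 1057690) = 743270 - ((1793613375 - 1254583) - 1057690) = 743270 - (1792358792 - 1057690) = 743270 - 1*1791301102 = 743270 - 1791301102 = -1790557832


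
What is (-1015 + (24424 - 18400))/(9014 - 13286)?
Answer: -5009/4272 ≈ -1.1725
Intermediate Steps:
(-1015 + (24424 - 18400))/(9014 - 13286) = (-1015 + 6024)/(-4272) = 5009*(-1/4272) = -5009/4272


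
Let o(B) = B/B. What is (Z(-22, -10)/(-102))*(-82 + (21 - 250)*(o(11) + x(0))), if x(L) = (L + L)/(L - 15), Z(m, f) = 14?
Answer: 2177/51 ≈ 42.686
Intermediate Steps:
o(B) = 1
x(L) = 2*L/(-15 + L) (x(L) = (2*L)/(-15 + L) = 2*L/(-15 + L))
(Z(-22, -10)/(-102))*(-82 + (21 - 250)*(o(11) + x(0))) = (14/(-102))*(-82 + (21 - 250)*(1 + 2*0/(-15 + 0))) = (14*(-1/102))*(-82 - 229*(1 + 2*0/(-15))) = -7*(-82 - 229*(1 + 2*0*(-1/15)))/51 = -7*(-82 - 229*(1 + 0))/51 = -7*(-82 - 229*1)/51 = -7*(-82 - 229)/51 = -7/51*(-311) = 2177/51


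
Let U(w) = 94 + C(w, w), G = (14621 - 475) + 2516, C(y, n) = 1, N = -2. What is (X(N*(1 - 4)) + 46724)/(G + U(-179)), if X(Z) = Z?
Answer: 46730/16757 ≈ 2.7887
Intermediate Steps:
G = 16662 (G = 14146 + 2516 = 16662)
U(w) = 95 (U(w) = 94 + 1 = 95)
(X(N*(1 - 4)) + 46724)/(G + U(-179)) = (-2*(1 - 4) + 46724)/(16662 + 95) = (-2*(-3) + 46724)/16757 = (6 + 46724)*(1/16757) = 46730*(1/16757) = 46730/16757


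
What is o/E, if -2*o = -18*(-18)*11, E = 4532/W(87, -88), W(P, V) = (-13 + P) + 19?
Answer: -7533/206 ≈ -36.568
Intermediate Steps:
W(P, V) = 6 + P
E = 4532/93 (E = 4532/(6 + 87) = 4532/93 ≈ 48.731)
o = -1782 (o = -(-18*(-18))*11/2 = -162*11 = -½*3564 = -1782)
o/E = -1782/4532/93 = -1782*93/4532 = -7533/206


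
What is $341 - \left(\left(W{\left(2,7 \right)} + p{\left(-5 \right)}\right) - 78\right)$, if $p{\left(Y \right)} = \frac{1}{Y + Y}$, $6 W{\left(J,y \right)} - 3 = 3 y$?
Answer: $\frac{4151}{10} \approx 415.1$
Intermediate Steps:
$W{\left(J,y \right)} = \frac{1}{2} + \frac{y}{2}$ ($W{\left(J,y \right)} = \frac{1}{2} + \frac{3 y}{6} = \frac{1}{2} + \frac{y}{2}$)
$p{\left(Y \right)} = \frac{1}{2 Y}$
$341 - \left(\left(W{\left(2,7 \right)} + p{\left(-5 \right)}\right) - 78\right) = 341 - \left(\left(\left(\frac{1}{2} + \frac{1}{2} \cdot 7\right) + \frac{1}{2 \left(-5\right)}\right) - 78\right) = 341 - \left(\left(\left(\frac{1}{2} + \frac{7}{2}\right) + \frac{1}{2} \left(- \frac{1}{5}\right)\right) - 78\right) = 341 - \left(\left(4 - \frac{1}{10}\right) - 78\right) = 341 - \left(\frac{39}{10} - 78\right) = 341 - - \frac{741}{10} = 341 + \frac{741}{10} = \frac{4151}{10}$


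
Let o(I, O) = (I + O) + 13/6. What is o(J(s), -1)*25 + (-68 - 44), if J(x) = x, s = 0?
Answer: -497/6 ≈ -82.833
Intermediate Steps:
o(I, O) = 13/6 + I + O (o(I, O) = (I + O) + 13*(⅙) = (I + O) + 13/6 = 13/6 + I + O)
o(J(s), -1)*25 + (-68 - 44) = (13/6 + 0 - 1)*25 + (-68 - 44) = (7/6)*25 - 112 = 175/6 - 112 = -497/6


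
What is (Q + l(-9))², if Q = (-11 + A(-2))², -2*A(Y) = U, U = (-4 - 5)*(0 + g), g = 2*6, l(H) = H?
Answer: 3385600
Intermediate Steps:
g = 12
U = -108 (U = (-4 - 5)*(0 + 12) = -9*12 = -108)
A(Y) = 54 (A(Y) = -½*(-108) = 54)
Q = 1849 (Q = (-11 + 54)² = 43² = 1849)
(Q + l(-9))² = (1849 - 9)² = 1840² = 3385600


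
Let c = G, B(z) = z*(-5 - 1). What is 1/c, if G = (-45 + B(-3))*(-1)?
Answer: 1/27 ≈ 0.037037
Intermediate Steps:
B(z) = -6*z (B(z) = z*(-6) = -6*z)
G = 27 (G = (-45 - 6*(-3))*(-1) = (-45 + 18)*(-1) = -27*(-1) = 27)
c = 27
1/c = 1/27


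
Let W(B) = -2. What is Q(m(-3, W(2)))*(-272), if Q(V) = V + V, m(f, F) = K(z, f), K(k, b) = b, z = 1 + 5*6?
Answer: 1632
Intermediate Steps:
z = 31 (z = 1 + 30 = 31)
m(f, F) = f
Q(V) = 2*V
Q(m(-3, W(2)))*(-272) = (2*(-3))*(-272) = -6*(-272) = 1632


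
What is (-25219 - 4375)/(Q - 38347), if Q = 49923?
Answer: -14797/5788 ≈ -2.5565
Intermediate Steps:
(-25219 - 4375)/(Q - 38347) = (-25219 - 4375)/(49923 - 38347) = -29594/11576 = -29594*1/11576 = -14797/5788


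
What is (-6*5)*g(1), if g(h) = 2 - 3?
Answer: 30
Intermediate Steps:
g(h) = -1
(-6*5)*g(1) = -6*5*(-1) = -30*(-1) = 30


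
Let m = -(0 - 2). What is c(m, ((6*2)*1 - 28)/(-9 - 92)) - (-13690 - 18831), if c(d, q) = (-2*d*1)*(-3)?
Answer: 32533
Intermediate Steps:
m = 2 (m = -1*(-2) = 2)
c(d, q) = 6*d (c(d, q) = -2*d*(-3) = 6*d)
c(m, ((6*2)*1 - 28)/(-9 - 92)) - (-13690 - 18831) = 6*2 - (-13690 - 18831) = 12 - 1*(-32521) = 12 + 32521 = 32533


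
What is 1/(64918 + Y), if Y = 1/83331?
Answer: 83331/5409681859 ≈ 1.5404e-5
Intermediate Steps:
Y = 1/83331 ≈ 1.2000e-5
1/(64918 + Y) = 1/(64918 + 1/83331) = 1/(5409681859/83331) = 83331/5409681859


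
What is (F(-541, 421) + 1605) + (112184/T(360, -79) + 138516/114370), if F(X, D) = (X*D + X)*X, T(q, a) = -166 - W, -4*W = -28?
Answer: 1221908194695529/9893005 ≈ 1.2351e+8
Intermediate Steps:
W = 7 (W = -¼*(-28) = 7)
T(q, a) = -173 (T(q, a) = -166 - 1*7 = -166 - 7 = -173)
F(X, D) = X*(X + D*X) (F(X, D) = (D*X + X)*X = (X + D*X)*X = X*(X + D*X))
(F(-541, 421) + 1605) + (112184/T(360, -79) + 138516/114370) = ((-541)²*(1 + 421) + 1605) + (112184/(-173) + 138516/114370) = (292681*422 + 1605) + (112184*(-1/173) + 138516*(1/114370)) = (123511382 + 1605) + (-112184/173 + 69258/57185) = 123512987 - 6403260406/9893005 = 1221908194695529/9893005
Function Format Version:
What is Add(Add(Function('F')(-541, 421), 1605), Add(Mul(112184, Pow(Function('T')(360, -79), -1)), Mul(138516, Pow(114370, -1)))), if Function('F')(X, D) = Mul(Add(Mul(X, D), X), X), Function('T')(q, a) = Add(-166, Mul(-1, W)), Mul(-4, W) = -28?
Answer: Rational(1221908194695529, 9893005) ≈ 1.2351e+8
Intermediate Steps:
W = 7 (W = Mul(Rational(-1, 4), -28) = 7)
Function('T')(q, a) = -173 (Function('T')(q, a) = Add(-166, Mul(-1, 7)) = Add(-166, -7) = -173)
Function('F')(X, D) = Mul(X, Add(X, Mul(D, X))) (Function('F')(X, D) = Mul(Add(Mul(D, X), X), X) = Mul(Add(X, Mul(D, X)), X) = Mul(X, Add(X, Mul(D, X))))
Add(Add(Function('F')(-541, 421), 1605), Add(Mul(112184, Pow(Function('T')(360, -79), -1)), Mul(138516, Pow(114370, -1)))) = Add(Add(Mul(Pow(-541, 2), Add(1, 421)), 1605), Add(Mul(112184, Pow(-173, -1)), Mul(138516, Pow(114370, -1)))) = Add(Add(Mul(292681, 422), 1605), Add(Mul(112184, Rational(-1, 173)), Mul(138516, Rational(1, 114370)))) = Add(Add(123511382, 1605), Add(Rational(-112184, 173), Rational(69258, 57185))) = Add(123512987, Rational(-6403260406, 9893005)) = Rational(1221908194695529, 9893005)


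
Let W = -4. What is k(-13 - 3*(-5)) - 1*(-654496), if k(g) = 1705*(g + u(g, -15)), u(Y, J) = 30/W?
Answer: 1290237/2 ≈ 6.4512e+5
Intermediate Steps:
u(Y, J) = -15/2 (u(Y, J) = 30/(-4) = 30*(-¼) = -15/2)
k(g) = -25575/2 + 1705*g (k(g) = 1705*(g - 15/2) = 1705*(-15/2 + g) = -25575/2 + 1705*g)
k(-13 - 3*(-5)) - 1*(-654496) = (-25575/2 + 1705*(-13 - 3*(-5))) - 1*(-654496) = (-25575/2 + 1705*(-13 + 15)) + 654496 = (-25575/2 + 1705*2) + 654496 = (-25575/2 + 3410) + 654496 = -18755/2 + 654496 = 1290237/2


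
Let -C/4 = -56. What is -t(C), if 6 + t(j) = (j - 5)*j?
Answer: -49050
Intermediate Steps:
C = 224 (C = -4*(-56) = 224)
t(j) = -6 + j*(-5 + j) (t(j) = -6 + (j - 5)*j = -6 + (-5 + j)*j = -6 + j*(-5 + j))
-t(C) = -(-6 + 224² - 5*224) = -(-6 + 50176 - 1120) = -1*49050 = -49050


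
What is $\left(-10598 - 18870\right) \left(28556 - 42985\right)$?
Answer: $425193772$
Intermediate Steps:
$\left(-10598 - 18870\right) \left(28556 - 42985\right) = \left(-29468\right) \left(-14429\right) = 425193772$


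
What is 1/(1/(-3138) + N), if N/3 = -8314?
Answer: -3138/78267997 ≈ -4.0093e-5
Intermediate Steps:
N = -24942 (N = 3*(-8314) = -24942)
1/(1/(-3138) + N) = 1/(1/(-3138) - 24942) = 1/(-1/3138 - 24942) = 1/(-78267997/3138) = -3138/78267997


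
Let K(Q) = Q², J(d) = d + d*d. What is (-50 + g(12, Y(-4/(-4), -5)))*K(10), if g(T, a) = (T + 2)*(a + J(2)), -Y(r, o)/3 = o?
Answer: 24400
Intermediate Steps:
J(d) = d + d²
Y(r, o) = -3*o
g(T, a) = (2 + T)*(6 + a) (g(T, a) = (T + 2)*(a + 2*(1 + 2)) = (2 + T)*(a + 2*3) = (2 + T)*(a + 6) = (2 + T)*(6 + a))
(-50 + g(12, Y(-4/(-4), -5)))*K(10) = (-50 + (12 + 2*(-3*(-5)) + 6*12 + 12*(-3*(-5))))*10² = (-50 + (12 + 2*15 + 72 + 12*15))*100 = (-50 + (12 + 30 + 72 + 180))*100 = (-50 + 294)*100 = 244*100 = 24400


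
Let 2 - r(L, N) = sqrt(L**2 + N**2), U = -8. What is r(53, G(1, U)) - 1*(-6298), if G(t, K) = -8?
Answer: 6300 - 13*sqrt(17) ≈ 6246.4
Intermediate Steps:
r(L, N) = 2 - sqrt(L**2 + N**2)
r(53, G(1, U)) - 1*(-6298) = (2 - sqrt(53**2 + (-8)**2)) - 1*(-6298) = (2 - sqrt(2809 + 64)) + 6298 = (2 - sqrt(2873)) + 6298 = (2 - 13*sqrt(17)) + 6298 = 6300 - 13*sqrt(17)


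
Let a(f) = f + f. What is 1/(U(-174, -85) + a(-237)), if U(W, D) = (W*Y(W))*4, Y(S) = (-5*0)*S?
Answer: -1/474 ≈ -0.0021097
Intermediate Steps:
a(f) = 2*f
Y(S) = 0 (Y(S) = 0*S = 0)
U(W, D) = 0 (U(W, D) = (W*0)*4 = 0*4 = 0)
1/(U(-174, -85) + a(-237)) = 1/(0 + 2*(-237)) = 1/(0 - 474) = 1/(-474) = -1/474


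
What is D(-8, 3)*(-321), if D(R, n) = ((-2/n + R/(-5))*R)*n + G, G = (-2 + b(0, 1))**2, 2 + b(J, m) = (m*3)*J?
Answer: 10272/5 ≈ 2054.4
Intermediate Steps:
b(J, m) = -2 + 3*J*m (b(J, m) = -2 + (m*3)*J = -2 + (3*m)*J = -2 + 3*J*m)
G = 16 (G = (-2 + (-2 + 3*0*1))**2 = (-2 + (-2 + 0))**2 = (-2 - 2)**2 = (-4)**2 = 16)
D(R, n) = 16 + R*n*(-2/n - R/5) (D(R, n) = ((-2/n + R/(-5))*R)*n + 16 = ((-2/n + R*(-1/5))*R)*n + 16 = ((-2/n - R/5)*R)*n + 16 = (R*(-2/n - R/5))*n + 16 = R*n*(-2/n - R/5) + 16 = 16 + R*n*(-2/n - R/5))
D(-8, 3)*(-321) = (16 - 2*(-8) - 1/5*3*(-8)**2)*(-321) = (16 + 16 - 1/5*3*64)*(-321) = (16 + 16 - 192/5)*(-321) = -32/5*(-321) = 10272/5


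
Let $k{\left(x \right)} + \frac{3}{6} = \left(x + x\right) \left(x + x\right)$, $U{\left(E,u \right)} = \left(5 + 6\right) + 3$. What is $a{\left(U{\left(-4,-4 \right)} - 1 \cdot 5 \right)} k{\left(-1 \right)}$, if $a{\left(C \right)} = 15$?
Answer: $\frac{105}{2} \approx 52.5$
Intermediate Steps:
$U{\left(E,u \right)} = 14$ ($U{\left(E,u \right)} = 11 + 3 = 14$)
$k{\left(x \right)} = - \frac{1}{2} + 4 x^{2}$ ($k{\left(x \right)} = - \frac{1}{2} + \left(x + x\right) \left(x + x\right) = - \frac{1}{2} + 2 x 2 x = - \frac{1}{2} + 4 x^{2}$)
$a{\left(U{\left(-4,-4 \right)} - 1 \cdot 5 \right)} k{\left(-1 \right)} = 15 \left(- \frac{1}{2} + 4 \left(-1\right)^{2}\right) = 15 \left(- \frac{1}{2} + 4 \cdot 1\right) = 15 \left(- \frac{1}{2} + 4\right) = 15 \cdot \frac{7}{2} = \frac{105}{2}$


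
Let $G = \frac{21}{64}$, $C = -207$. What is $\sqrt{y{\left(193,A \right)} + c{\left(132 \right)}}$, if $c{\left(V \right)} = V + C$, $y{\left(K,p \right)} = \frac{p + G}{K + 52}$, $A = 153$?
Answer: $\frac{i \sqrt{5830935}}{280} \approx 8.6241 i$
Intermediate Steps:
$G = \frac{21}{64}$ ($G = 21 \cdot \frac{1}{64} = \frac{21}{64} \approx 0.32813$)
$y{\left(K,p \right)} = \frac{\frac{21}{64} + p}{52 + K}$ ($y{\left(K,p \right)} = \frac{p + \frac{21}{64}}{K + 52} = \frac{\frac{21}{64} + p}{52 + K}$)
$c{\left(V \right)} = -207 + V$ ($c{\left(V \right)} = V - 207 = -207 + V$)
$\sqrt{y{\left(193,A \right)} + c{\left(132 \right)}} = \sqrt{\frac{\frac{21}{64} + 153}{52 + 193} + \left(-207 + 132\right)} = \sqrt{\frac{1}{245} \cdot \frac{9813}{64} - 75} = \sqrt{\frac{9813}{15680} - 75} = \sqrt{- \frac{1166187}{15680}} = \frac{i \sqrt{5830935}}{280}$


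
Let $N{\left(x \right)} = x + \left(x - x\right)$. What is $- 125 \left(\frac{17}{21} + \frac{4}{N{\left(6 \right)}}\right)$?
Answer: $- \frac{3875}{21} \approx -184.52$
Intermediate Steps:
$N{\left(x \right)} = x$ ($N{\left(x \right)} = x + 0 = x$)
$- 125 \left(\frac{17}{21} + \frac{4}{N{\left(6 \right)}}\right) = - 125 \left(\frac{17}{21} + \frac{4}{6}\right) = - 125 \left(17 \cdot \frac{1}{21} + 4 \cdot \frac{1}{6}\right) = - 125 \left(\frac{17}{21} + \frac{2}{3}\right) = \left(-125\right) \frac{31}{21} = - \frac{3875}{21}$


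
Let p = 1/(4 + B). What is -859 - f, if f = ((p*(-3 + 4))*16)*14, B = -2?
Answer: -971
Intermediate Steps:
p = ½ (p = 1/(4 - 2) = 1/2 = ½ ≈ 0.50000)
f = 112 (f = (((-3 + 4)/2)*16)*14 = (((½)*1)*16)*14 = ((½)*16)*14 = 8*14 = 112)
-859 - f = -859 - 1*112 = -859 - 112 = -971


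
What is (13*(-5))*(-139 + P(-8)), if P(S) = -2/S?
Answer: 36075/4 ≈ 9018.8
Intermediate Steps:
(13*(-5))*(-139 + P(-8)) = (13*(-5))*(-139 - 2/(-8)) = -65*(-139 - 2*(-⅛)) = -65*(-139 + ¼) = -65*(-555/4) = 36075/4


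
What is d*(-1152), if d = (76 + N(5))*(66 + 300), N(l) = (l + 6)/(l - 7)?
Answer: -29725056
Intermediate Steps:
N(l) = (6 + l)/(-7 + l)
d = 25803 (d = (76 + (6 + 5)/(-7 + 5))*(66 + 300) = (76 + 11/(-2))*366 = (76 - 1/2*11)*366 = (76 - 11/2)*366 = (141/2)*366 = 25803)
d*(-1152) = 25803*(-1152) = -29725056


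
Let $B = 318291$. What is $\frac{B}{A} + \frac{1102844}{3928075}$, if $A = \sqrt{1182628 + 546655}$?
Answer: $\frac{1102844}{3928075} + \frac{318291 \sqrt{1729283}}{1729283} \approx 242.32$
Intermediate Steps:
$A = \sqrt{1729283} \approx 1315.0$
$\frac{B}{A} + \frac{1102844}{3928075} = \frac{318291}{\sqrt{1729283}} + \frac{1102844}{3928075} = 318291 \frac{\sqrt{1729283}}{1729283} + 1102844 \cdot \frac{1}{3928075} = \frac{318291 \sqrt{1729283}}{1729283} + \frac{1102844}{3928075} = \frac{1102844}{3928075} + \frac{318291 \sqrt{1729283}}{1729283}$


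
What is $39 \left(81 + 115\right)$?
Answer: $7644$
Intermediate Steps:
$39 \left(81 + 115\right) = 39 \cdot 196 = 7644$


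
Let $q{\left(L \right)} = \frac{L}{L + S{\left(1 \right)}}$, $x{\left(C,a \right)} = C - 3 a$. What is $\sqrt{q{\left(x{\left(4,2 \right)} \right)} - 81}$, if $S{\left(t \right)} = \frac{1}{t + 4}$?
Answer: $\frac{i \sqrt{719}}{3} \approx 8.9381 i$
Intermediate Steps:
$S{\left(t \right)} = \frac{1}{4 + t}$
$q{\left(L \right)} = \frac{L}{\frac{1}{5} + L}$ ($q{\left(L \right)} = \frac{L}{L + \frac{1}{4 + 1}} = \frac{L}{L + \frac{1}{5}} = \frac{L}{\frac{1}{5} + L}$)
$\sqrt{q{\left(x{\left(4,2 \right)} \right)} - 81} = \sqrt{\frac{5 \left(4 - 6\right)}{1 + 5 \left(4 - 6\right)} - 81} = \sqrt{5 \left(-2\right) \frac{1}{1 + 5 \left(-2\right)} - 81} = \sqrt{5 \left(-2\right) \frac{1}{1 - 10} - 81} = \sqrt{5 \left(-2\right) \frac{1}{-9} - 81} = \sqrt{5 \left(-2\right) \left(- \frac{1}{9}\right) - 81} = \sqrt{\frac{10}{9} - 81} = \sqrt{- \frac{719}{9}} = \frac{i \sqrt{719}}{3}$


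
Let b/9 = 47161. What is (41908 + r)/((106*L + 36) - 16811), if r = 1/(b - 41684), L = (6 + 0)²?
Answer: -16040915621/4960251635 ≈ -3.2339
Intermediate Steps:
b = 424449 (b = 9*47161 = 424449)
L = 36 (L = 6² = 36)
r = 1/382765 (r = 1/(424449 - 41684) = 1/382765 ≈ 2.6126e-6)
(41908 + r)/((106*L + 36) - 16811) = (41908 + 1/382765)/((106*36 + 36) - 16811) = 16040915621/(382765*((3816 + 36) - 16811)) = 16040915621/(382765*(3852 - 16811)) = (16040915621/382765)/(-12959) = (16040915621/382765)*(-1/12959) = -16040915621/4960251635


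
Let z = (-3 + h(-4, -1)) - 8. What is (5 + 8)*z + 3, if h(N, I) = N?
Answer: -192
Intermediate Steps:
z = -15 (z = (-3 - 4) - 8 = -7 - 8 = -15)
(5 + 8)*z + 3 = (5 + 8)*(-15) + 3 = 13*(-15) + 3 = -195 + 3 = -192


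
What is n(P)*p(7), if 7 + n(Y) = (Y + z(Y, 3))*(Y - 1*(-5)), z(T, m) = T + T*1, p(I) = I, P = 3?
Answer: 455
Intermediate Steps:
z(T, m) = 2*T (z(T, m) = T + T = 2*T)
n(Y) = -7 + 3*Y*(5 + Y) (n(Y) = -7 + (Y + 2*Y)*(Y - 1*(-5)) = -7 + (3*Y)*(Y + 5) = -7 + (3*Y)*(5 + Y) = -7 + 3*Y*(5 + Y))
n(P)*p(7) = (-7 + 3*3² + 15*3)*7 = (-7 + 3*9 + 45)*7 = (-7 + 27 + 45)*7 = 65*7 = 455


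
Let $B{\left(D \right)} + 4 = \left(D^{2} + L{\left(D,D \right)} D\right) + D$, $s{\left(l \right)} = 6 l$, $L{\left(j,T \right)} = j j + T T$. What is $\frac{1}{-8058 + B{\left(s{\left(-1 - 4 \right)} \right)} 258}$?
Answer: $- \frac{1}{13716630} \approx -7.2904 \cdot 10^{-8}$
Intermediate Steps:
$L{\left(j,T \right)} = T^{2} + j^{2}$ ($L{\left(j,T \right)} = j^{2} + T^{2} = T^{2} + j^{2}$)
$B{\left(D \right)} = -4 + D + D^{2} + 2 D^{3}$ ($B{\left(D \right)} = -4 + \left(\left(D^{2} + \left(D^{2} + D^{2}\right) D\right) + D\right) = -4 + \left(\left(D^{2} + 2 D^{2} D\right) + D\right) = -4 + \left(\left(D^{2} + 2 D^{3}\right) + D\right) = -4 + \left(D + D^{2} + 2 D^{3}\right) = -4 + D + D^{2} + 2 D^{3}$)
$\frac{1}{-8058 + B{\left(s{\left(-1 - 4 \right)} \right)} 258} = \frac{1}{-8058 + \left(-4 + 6 \left(-1 - 4\right) + \left(6 \left(-1 - 4\right)\right)^{2} + 2 \left(6 \left(-1 - 4\right)\right)^{3}\right) 258} = \frac{1}{-8058 + \left(-4 + 6 \left(-5\right) + \left(6 \left(-5\right)\right)^{2} + 2 \left(6 \left(-5\right)\right)^{3}\right) 258} = \frac{1}{-8058 + \left(-4 - 30 + \left(-30\right)^{2} + 2 \left(-30\right)^{3}\right) 258} = \frac{1}{-8058 + \left(-4 - 30 + 900 + 2 \left(-27000\right)\right) 258} = \frac{1}{-8058 + \left(-4 - 30 + 900 - 54000\right) 258} = \frac{1}{-8058 - 13708572} = \frac{1}{-13716630} = - \frac{1}{13716630}$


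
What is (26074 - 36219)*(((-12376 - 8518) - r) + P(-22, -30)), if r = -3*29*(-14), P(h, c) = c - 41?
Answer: 225046535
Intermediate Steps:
P(h, c) = -41 + c
r = 1218 (r = -87*(-14) = 1218)
(26074 - 36219)*(((-12376 - 8518) - r) + P(-22, -30)) = (26074 - 36219)*(((-12376 - 8518) - 1*1218) + (-41 - 30)) = -10145*((-20894 - 1218) - 71) = -10145*(-22112 - 71) = -10145*(-22183) = 225046535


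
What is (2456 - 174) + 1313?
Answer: 3595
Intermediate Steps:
(2456 - 174) + 1313 = 2282 + 1313 = 3595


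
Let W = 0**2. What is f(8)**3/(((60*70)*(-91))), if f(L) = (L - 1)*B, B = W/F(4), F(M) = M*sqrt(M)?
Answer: 0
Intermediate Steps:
F(M) = M**(3/2)
W = 0
B = 0 (B = 0/(4**(3/2)) = 0/8 = 0*(1/8) = 0)
f(L) = 0 (f(L) = (L - 1)*0 = (-1 + L)*0 = 0)
f(8)**3/(((60*70)*(-91))) = 0**3/(((60*70)*(-91))) = 0/((4200*(-91))) = 0/(-382200) = 0*(-1/382200) = 0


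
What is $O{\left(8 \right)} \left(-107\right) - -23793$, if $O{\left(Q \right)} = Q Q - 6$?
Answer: $17587$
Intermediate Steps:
$O{\left(Q \right)} = -6 + Q^{2}$ ($O{\left(Q \right)} = Q^{2} - 6 = -6 + Q^{2}$)
$O{\left(8 \right)} \left(-107\right) - -23793 = \left(-6 + 8^{2}\right) \left(-107\right) - -23793 = \left(-6 + 64\right) \left(-107\right) + 23793 = 58 \left(-107\right) + 23793 = -6206 + 23793 = 17587$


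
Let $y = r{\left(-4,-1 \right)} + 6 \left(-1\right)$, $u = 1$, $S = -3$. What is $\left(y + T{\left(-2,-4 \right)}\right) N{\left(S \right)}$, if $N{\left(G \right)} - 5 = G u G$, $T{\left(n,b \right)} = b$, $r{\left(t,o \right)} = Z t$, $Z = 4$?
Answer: $-364$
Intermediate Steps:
$r{\left(t,o \right)} = 4 t$
$y = -22$ ($y = 4 \left(-4\right) + 6 \left(-1\right) = -16 - 6 = -22$)
$N{\left(G \right)} = 5 + G^{2}$ ($N{\left(G \right)} = 5 + G 1 G = 5 + G G = 5 + G^{2}$)
$\left(y + T{\left(-2,-4 \right)}\right) N{\left(S \right)} = \left(-22 - 4\right) \left(5 + \left(-3\right)^{2}\right) = - 26 \left(5 + 9\right) = \left(-26\right) 14 = -364$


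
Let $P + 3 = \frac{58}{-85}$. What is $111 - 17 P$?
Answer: $\frac{868}{5} \approx 173.6$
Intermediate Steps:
$P = - \frac{313}{85}$ ($P = -3 + \frac{58}{-85} = -3 + 58 \left(- \frac{1}{85}\right) = -3 - \frac{58}{85} = - \frac{313}{85} \approx -3.6824$)
$111 - 17 P = 111 - - \frac{313}{5} = 111 + \frac{313}{5} = \frac{868}{5}$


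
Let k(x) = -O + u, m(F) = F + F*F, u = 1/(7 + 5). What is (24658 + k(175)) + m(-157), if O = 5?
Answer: 589741/12 ≈ 49145.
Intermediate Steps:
u = 1/12 ≈ 0.083333
m(F) = F + F²
k(x) = -59/12 (k(x) = -1*5 + 1/12 = -5 + 1/12 = -59/12)
(24658 + k(175)) + m(-157) = (24658 - 59/12) - 157*(1 - 157) = 295837/12 - 157*(-156) = 295837/12 + 24492 = 589741/12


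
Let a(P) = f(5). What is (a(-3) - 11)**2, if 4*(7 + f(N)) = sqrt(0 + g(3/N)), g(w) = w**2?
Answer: 127449/400 ≈ 318.62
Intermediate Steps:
f(N) = -7 + 3*sqrt(N**(-2))/4 (f(N) = -7 + sqrt(0 + (3/N)**2)/4 = -7 + sqrt(0 + 9/N**2)/4 = -7 + sqrt(9/N**2)/4 = -7 + (3*sqrt(N**(-2)))/4 = -7 + 3*sqrt(N**(-2))/4)
a(P) = -137/20 (a(P) = -7 + 3*sqrt(5**(-2))/4 = -7 + 3*sqrt(1/25)/4 = -7 + (3/4)*(1/5) = -7 + 3/20 = -137/20)
(a(-3) - 11)**2 = (-137/20 - 11)**2 = (-357/20)**2 = 127449/400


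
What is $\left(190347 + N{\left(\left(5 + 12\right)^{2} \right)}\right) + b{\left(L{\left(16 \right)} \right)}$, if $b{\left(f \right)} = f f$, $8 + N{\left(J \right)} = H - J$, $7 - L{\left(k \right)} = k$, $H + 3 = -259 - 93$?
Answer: $189776$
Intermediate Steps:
$H = -355$ ($H = -3 - 352 = -355$)
$L{\left(k \right)} = 7 - k$
$N{\left(J \right)} = -363 - J$ ($N{\left(J \right)} = -8 - \left(355 + J\right) = -363 - J$)
$b{\left(f \right)} = f^{2}$
$\left(190347 + N{\left(\left(5 + 12\right)^{2} \right)}\right) + b{\left(L{\left(16 \right)} \right)} = \left(190347 - \left(363 + \left(5 + 12\right)^{2}\right)\right) + \left(7 - 16\right)^{2} = \left(190347 - 652\right) + \left(7 - 16\right)^{2} = \left(190347 - 652\right) + \left(-9\right)^{2} = \left(190347 - 652\right) + 81 = 189695 + 81 = 189776$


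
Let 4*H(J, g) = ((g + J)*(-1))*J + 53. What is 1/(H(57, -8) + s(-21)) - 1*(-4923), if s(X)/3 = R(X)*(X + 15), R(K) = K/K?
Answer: 3460868/703 ≈ 4923.0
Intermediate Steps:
R(K) = 1
H(J, g) = 53/4 + J*(-J - g)/4 (H(J, g) = (((g + J)*(-1))*J + 53)/4 = (((J + g)*(-1))*J + 53)/4 = ((-J - g)*J + 53)/4 = (J*(-J - g) + 53)/4 = (53 + J*(-J - g))/4 = 53/4 + J*(-J - g)/4)
s(X) = 45 + 3*X (s(X) = 3*(1*(X + 15)) = 3*(1*(15 + X)) = 3*(15 + X) = 45 + 3*X)
1/(H(57, -8) + s(-21)) - 1*(-4923) = 1/((53/4 - 1/4*57**2 - 1/4*57*(-8)) + (45 + 3*(-21))) - 1*(-4923) = 1/((53/4 - 1/4*3249 + 114) + (45 - 63)) + 4923 = 1/((53/4 - 3249/4 + 114) - 18) + 4923 = 1/(-685 - 18) + 4923 = 1/(-703) + 4923 = -1/703 + 4923 = 3460868/703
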